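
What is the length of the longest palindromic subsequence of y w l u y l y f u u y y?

One longest palindromic subsequence is yuylyuy (positions 1,4,5,6,7,10,12); it reads the same forward and backward, and the interval DP gives dp[1][12] = 7.

7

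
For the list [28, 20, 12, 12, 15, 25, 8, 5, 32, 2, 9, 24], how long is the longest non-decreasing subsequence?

5

Let dp[i] be the longest non-decreasing subsequence ending at position i. Then dp = [1, 1, 1, 2, 3, 4, 1, 1, 5, 1, 2, 4].
The maximum is 5; one witness is 12, 12, 15, 25, 32 at positions 3,4,5,6,9.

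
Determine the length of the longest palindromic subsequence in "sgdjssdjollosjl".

One longest palindromic subsequence is jsollosj (positions 4,5,9,10,11,12,13,14); it reads the same forward and backward, and the interval DP gives dp[1][15] = 8.

8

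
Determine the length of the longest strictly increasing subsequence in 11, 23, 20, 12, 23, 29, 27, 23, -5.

Scanning left to right, the best length ending at each element is: 11→1, 23→2, 20→2, 12→2, 23→3, 29→4, 27→4, 23→3, -5→1.
So the longest increasing subsequence has length 4, e.g. 11, 20, 23, 29.

4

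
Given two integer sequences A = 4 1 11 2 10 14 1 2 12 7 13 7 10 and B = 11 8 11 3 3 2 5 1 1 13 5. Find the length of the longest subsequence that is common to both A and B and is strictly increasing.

For each value that appears in both, track the longest common increasing run ending there.
The best achievable length is 2; one witness is 11, 13 (A-positions 3,11, B-positions 1,10).

2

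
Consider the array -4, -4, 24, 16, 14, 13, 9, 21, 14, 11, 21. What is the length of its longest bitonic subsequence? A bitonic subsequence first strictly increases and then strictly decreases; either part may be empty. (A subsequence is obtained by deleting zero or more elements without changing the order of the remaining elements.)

Let inc[i] be the LIS ending at i and dec[i] the longest strictly decreasing subsequence starting at i. inc = [1, 1, 2, 2, 2, 2, 2, 3, 3, 3, 4], dec = [1, 1, 5, 4, 3, 2, 1, 3, 2, 1, 1].
max_i inc[i]+dec[i]−1 = 6, with one witness -4, 24, 16, 14, 13, 11.

6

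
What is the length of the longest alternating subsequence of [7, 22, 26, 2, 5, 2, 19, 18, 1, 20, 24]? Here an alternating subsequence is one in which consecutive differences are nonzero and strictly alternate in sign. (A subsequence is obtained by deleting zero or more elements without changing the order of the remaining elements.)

8

Track the best alternating length ending on an up-step vs a down-step at each position: up/down = 1/1, 2/1, 2/1, 1/3, 4/3, 1/5, 6/3, 6/7, 1/7, 8/3, 8/3.
The maximum over both is 8; one such subsequence is 7, 22, 2, 5, 2, 19, 18, 20.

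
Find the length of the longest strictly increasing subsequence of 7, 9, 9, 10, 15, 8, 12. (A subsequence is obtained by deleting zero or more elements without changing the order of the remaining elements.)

One longest increasing subsequence is 7, 9, 10, 15 (positions 1,2,4,5), of length 4; no longer one exists.

4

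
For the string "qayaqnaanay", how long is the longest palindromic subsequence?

One longest palindromic subsequence is yanaanay (positions 3,4,6,7,8,9,10,11); it reads the same forward and backward, and the interval DP gives dp[1][11] = 8.

8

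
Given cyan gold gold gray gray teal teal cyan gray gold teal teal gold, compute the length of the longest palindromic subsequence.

One longest palindromic subsequence is gold gold gray teal teal gray gold gold (positions 2,3,4,6,7,9,10,13); it reads the same forward and backward, and the interval DP gives dp[1][13] = 8.

8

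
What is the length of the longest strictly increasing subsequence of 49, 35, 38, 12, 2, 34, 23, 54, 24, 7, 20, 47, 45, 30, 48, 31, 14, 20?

Let dp[i] be the longest increasing subsequence ending at position i. Then dp = [1, 1, 2, 1, 1, 2, 2, 3, 3, 2, 3, 4, 4, 4, 5, 5, 3, 4].
The maximum is 5; one witness is 12, 23, 24, 47, 48 at positions 4,7,9,12,15.

5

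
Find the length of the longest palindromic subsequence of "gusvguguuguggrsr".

Using dp[i][j] = 2 + dp[i+1][j−1] if the ends match, else max(dp[i+1][j], dp[i][j−1]):
dp[1][16] = 10. A witness is sguguugugs at positions 3,5,6,7,8,9,10,11,13,15.

10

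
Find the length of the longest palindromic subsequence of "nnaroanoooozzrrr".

7

Using dp[i][j] = 2 + dp[i+1][j−1] if the ends match, else max(dp[i+1][j], dp[i][j−1]):
dp[1][16] = 7. A witness is rooooor at positions 4,5,8,9,10,11,16.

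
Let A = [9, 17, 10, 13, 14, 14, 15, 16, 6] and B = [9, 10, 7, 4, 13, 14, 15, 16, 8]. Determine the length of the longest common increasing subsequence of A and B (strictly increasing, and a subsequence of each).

6

For each value that appears in both, track the longest common increasing run ending there.
The best achievable length is 6; one witness is 9, 10, 13, 14, 15, 16 (A-positions 1,3,4,5,7,8, B-positions 1,2,5,6,7,8).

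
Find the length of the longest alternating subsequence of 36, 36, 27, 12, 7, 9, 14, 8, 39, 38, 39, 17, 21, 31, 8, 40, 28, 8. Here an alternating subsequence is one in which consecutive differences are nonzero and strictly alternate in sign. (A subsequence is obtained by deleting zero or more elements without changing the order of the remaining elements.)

12

Track the best alternating length ending on an up-step vs a down-step at each position: up/down = 1/1, 1/1, 1/2, 1/2, 1/2, 3/2, 3/2, 3/4, 5/1, 5/6, 7/1, 5/8, 9/8, 9/8, 3/10, 11/1, 11/12, 3/12.
The maximum over both is 12; one such subsequence is 36, 7, 9, 8, 39, 38, 39, 17, 21, 8, 40, 28.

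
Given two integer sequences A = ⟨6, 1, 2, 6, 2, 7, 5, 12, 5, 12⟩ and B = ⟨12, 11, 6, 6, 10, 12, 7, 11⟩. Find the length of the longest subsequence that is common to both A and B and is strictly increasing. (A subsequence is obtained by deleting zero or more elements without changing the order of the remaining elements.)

For each value that appears in both, track the longest common increasing run ending there.
The best achievable length is 2; one witness is 6, 12 (A-positions 1,8, B-positions 3,6).

2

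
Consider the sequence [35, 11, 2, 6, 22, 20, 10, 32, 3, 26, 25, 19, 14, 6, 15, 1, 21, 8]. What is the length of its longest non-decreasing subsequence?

6

One longest non-decreasing subsequence is 2, 6, 10, 14, 15, 21 (positions 3,4,7,13,15,17), of length 6; no longer one exists.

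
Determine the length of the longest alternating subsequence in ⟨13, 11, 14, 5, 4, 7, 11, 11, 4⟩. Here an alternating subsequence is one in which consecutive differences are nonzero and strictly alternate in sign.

6

A longest alternating subsequence is 13, 11, 14, 5, 7, 4 (positions 1,2,3,4,6,9); its 5 consecutive differences strictly alternate in sign, and length 6 is optimal.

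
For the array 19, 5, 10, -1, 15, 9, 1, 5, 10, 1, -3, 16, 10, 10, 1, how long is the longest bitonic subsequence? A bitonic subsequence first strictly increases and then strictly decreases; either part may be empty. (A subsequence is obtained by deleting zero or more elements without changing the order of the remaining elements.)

Let inc[i] be the LIS ending at i and dec[i] the longest strictly decreasing subsequence starting at i. inc = [1, 1, 2, 1, 3, 2, 2, 3, 4, 2, 1, 5, 4, 4, 2], dec = [6, 3, 5, 2, 5, 4, 2, 3, 3, 2, 1, 3, 2, 2, 1].
max_i inc[i]+dec[i]−1 = 7, with one witness 5, 10, 15, 9, 5, 1, -3.

7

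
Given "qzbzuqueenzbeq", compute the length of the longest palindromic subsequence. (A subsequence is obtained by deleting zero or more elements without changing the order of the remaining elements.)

Using dp[i][j] = 2 + dp[i+1][j−1] if the ends match, else max(dp[i+1][j], dp[i][j−1]):
dp[1][14] = 9. A witness is qbzuquzbq at positions 1,3,4,5,6,7,11,12,14.

9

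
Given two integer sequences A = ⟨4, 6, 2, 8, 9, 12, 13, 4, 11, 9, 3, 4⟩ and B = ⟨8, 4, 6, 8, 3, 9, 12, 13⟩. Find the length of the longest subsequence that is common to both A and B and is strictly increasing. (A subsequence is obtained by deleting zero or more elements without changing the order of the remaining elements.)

For each value that appears in both, track the longest common increasing run ending there.
The best achievable length is 6; one witness is 4, 6, 8, 9, 12, 13 (A-positions 1,2,4,5,6,7, B-positions 2,3,4,6,7,8).

6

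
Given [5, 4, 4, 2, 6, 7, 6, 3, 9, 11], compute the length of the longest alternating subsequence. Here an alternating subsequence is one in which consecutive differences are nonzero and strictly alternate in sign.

Track the best alternating length ending on an up-step vs a down-step at each position: up/down = 1/1, 1/2, 1/2, 1/2, 3/1, 3/1, 3/4, 3/4, 5/1, 5/1.
The maximum over both is 5; one such subsequence is 5, 4, 7, 6, 9.

5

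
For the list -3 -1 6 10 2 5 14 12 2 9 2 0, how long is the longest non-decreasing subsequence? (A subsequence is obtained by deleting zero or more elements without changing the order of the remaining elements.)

5

One longest non-decreasing subsequence is -3, -1, 6, 10, 14 (positions 1,2,3,4,7), of length 5; no longer one exists.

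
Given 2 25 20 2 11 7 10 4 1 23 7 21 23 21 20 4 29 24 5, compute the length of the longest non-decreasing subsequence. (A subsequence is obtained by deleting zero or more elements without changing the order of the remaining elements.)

Let dp[i] be the longest non-decreasing subsequence ending at position i. Then dp = [1, 2, 2, 2, 3, 3, 4, 3, 1, 5, 4, 5, 6, 6, 5, 4, 7, 7, 5].
The maximum is 7; one witness is 2, 2, 7, 10, 23, 23, 29 at positions 1,4,6,7,10,13,17.

7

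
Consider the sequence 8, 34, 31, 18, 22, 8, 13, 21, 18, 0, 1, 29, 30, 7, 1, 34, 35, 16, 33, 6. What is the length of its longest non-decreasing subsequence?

Let dp[i] be the longest non-decreasing subsequence ending at position i. Then dp = [1, 2, 2, 2, 3, 2, 3, 4, 4, 1, 2, 5, 6, 3, 3, 7, 8, 4, 7, 4].
The maximum is 8; one witness is 8, 8, 13, 21, 29, 30, 34, 35 at positions 1,6,7,8,12,13,16,17.

8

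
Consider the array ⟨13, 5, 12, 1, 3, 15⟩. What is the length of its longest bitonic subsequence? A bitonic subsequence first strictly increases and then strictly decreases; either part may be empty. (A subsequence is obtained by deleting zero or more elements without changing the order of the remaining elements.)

Let inc[i] be the LIS ending at i and dec[i] the longest strictly decreasing subsequence starting at i. inc = [1, 1, 2, 1, 2, 3], dec = [3, 2, 2, 1, 1, 1].
max_i inc[i]+dec[i]−1 = 3, with one witness 13, 12, 3.

3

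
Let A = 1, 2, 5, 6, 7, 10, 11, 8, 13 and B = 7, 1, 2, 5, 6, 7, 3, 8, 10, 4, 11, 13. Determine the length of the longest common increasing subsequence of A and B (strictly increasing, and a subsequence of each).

For each value that appears in both, track the longest common increasing run ending there.
The best achievable length is 8; one witness is 1, 2, 5, 6, 7, 10, 11, 13 (A-positions 1,2,3,4,5,6,7,9, B-positions 2,3,4,5,6,9,11,12).

8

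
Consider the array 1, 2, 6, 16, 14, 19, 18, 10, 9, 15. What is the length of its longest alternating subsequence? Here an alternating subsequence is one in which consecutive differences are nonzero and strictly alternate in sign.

A longest alternating subsequence is 1, 16, 14, 19, 10, 15 (positions 1,4,5,6,8,10); its 5 consecutive differences strictly alternate in sign, and length 6 is optimal.

6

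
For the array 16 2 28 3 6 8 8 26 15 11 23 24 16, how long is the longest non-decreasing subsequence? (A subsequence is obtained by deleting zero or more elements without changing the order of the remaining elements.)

Let dp[i] be the longest non-decreasing subsequence ending at position i. Then dp = [1, 1, 2, 2, 3, 4, 5, 6, 6, 6, 7, 8, 7].
The maximum is 8; one witness is 2, 3, 6, 8, 8, 15, 23, 24 at positions 2,4,5,6,7,9,11,12.

8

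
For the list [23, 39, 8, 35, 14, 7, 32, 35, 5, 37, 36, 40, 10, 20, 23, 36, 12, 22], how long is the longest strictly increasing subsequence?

6

One longest increasing subsequence is 8, 14, 32, 35, 37, 40 (positions 3,5,7,8,10,12), of length 6; no longer one exists.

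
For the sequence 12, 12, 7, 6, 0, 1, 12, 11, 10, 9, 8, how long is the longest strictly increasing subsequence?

Let dp[i] be the longest increasing subsequence ending at position i. Then dp = [1, 1, 1, 1, 1, 2, 3, 3, 3, 3, 3].
The maximum is 3; one witness is 0, 1, 12 at positions 5,6,7.

3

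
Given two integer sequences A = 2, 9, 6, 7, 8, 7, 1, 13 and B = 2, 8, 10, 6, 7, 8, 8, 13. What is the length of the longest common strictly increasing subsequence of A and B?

A longest common strictly increasing subsequence is 2, 6, 7, 8, 13 (length 5); it appears in order in both A and B, and no longer such subsequence exists.

5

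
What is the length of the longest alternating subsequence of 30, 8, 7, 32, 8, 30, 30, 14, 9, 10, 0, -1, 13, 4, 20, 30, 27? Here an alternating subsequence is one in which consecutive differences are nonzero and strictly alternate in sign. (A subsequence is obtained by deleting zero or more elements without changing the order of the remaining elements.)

12

A longest alternating subsequence is 30, 8, 32, 8, 30, 9, 10, 0, 13, 4, 30, 27 (positions 1,2,4,5,6,9,10,11,13,14,16,17); its 11 consecutive differences strictly alternate in sign, and length 12 is optimal.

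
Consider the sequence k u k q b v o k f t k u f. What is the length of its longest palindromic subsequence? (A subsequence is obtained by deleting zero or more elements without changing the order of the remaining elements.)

5

One longest palindromic subsequence is uktku (positions 2,3,10,11,12); it reads the same forward and backward, and the interval DP gives dp[1][13] = 5.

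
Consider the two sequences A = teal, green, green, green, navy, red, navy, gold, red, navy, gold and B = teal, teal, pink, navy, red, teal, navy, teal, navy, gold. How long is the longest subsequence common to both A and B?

A longest common subsequence is teal, navy, red, navy, navy, gold (length 6); the LCS DP confirms no longer common subsequence exists.

6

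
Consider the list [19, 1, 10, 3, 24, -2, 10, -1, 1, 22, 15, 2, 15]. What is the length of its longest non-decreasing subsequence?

Scanning left to right, the best length ending at each element is: 19→1, 1→1, 10→2, 3→2, 24→3, -2→1, 10→3, -1→2, 1→3, 22→4, 15→4, 2→4, 15→5.
So the longest non-decreasing subsequence has length 5, e.g. 1, 10, 10, 15, 15.

5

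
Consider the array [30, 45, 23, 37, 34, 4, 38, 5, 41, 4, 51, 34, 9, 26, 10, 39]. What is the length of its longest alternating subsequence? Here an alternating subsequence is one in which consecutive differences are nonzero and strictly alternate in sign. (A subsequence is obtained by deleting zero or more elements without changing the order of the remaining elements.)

Track the best alternating length ending on an up-step vs a down-step at each position: up/down = 1/1, 2/1, 1/3, 4/3, 4/5, 1/5, 6/3, 6/7, 8/3, 1/9, 10/1, 10/11, 10/11, 12/11, 12/13, 14/11.
The maximum over both is 14; one such subsequence is 30, 45, 23, 37, 34, 38, 5, 41, 4, 51, 9, 26, 10, 39.

14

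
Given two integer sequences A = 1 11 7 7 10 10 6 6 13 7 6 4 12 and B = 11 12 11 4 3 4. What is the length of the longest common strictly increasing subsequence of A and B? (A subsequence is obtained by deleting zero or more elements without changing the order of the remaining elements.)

2

For each value that appears in both, track the longest common increasing run ending there.
The best achievable length is 2; one witness is 11, 12 (A-positions 2,13, B-positions 1,2).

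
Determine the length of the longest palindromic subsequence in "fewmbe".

3

One longest palindromic subsequence is ebe (positions 2,5,6); it reads the same forward and backward, and the interval DP gives dp[1][6] = 3.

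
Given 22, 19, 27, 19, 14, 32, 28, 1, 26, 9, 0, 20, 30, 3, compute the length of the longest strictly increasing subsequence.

Let dp[i] be the longest increasing subsequence ending at position i. Then dp = [1, 1, 2, 1, 1, 3, 3, 1, 2, 2, 1, 3, 4, 2].
The maximum is 4; one witness is 22, 27, 28, 30 at positions 1,3,7,13.

4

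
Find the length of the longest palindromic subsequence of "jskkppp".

3

One longest palindromic subsequence is ppp (positions 5,6,7); it reads the same forward and backward, and the interval DP gives dp[1][7] = 3.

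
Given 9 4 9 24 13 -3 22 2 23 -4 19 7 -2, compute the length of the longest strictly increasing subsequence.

Scanning left to right, the best length ending at each element is: 9→1, 4→1, 9→2, 24→3, 13→3, -3→1, 22→4, 2→2, 23→5, -4→1, 19→4, 7→3, -2→2.
So the longest increasing subsequence has length 5, e.g. 4, 9, 13, 22, 23.

5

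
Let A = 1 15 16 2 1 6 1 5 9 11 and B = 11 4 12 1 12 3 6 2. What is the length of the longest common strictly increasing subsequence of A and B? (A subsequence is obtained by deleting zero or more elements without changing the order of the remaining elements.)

A longest common strictly increasing subsequence is 1, 6 (length 2); it appears in order in both A and B, and no longer such subsequence exists.

2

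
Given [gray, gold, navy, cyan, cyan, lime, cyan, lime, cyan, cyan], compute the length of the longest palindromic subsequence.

One longest palindromic subsequence is cyan cyan lime cyan lime cyan cyan (positions 4,5,6,7,8,9,10); it reads the same forward and backward, and the interval DP gives dp[1][10] = 7.

7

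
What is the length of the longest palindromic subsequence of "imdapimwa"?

3

One longest palindromic subsequence is awa (positions 4,8,9); it reads the same forward and backward, and the interval DP gives dp[1][9] = 3.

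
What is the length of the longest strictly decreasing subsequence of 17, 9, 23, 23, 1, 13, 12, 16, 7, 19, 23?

Let dp[i] be the longest decreasing subsequence ending at position i. Then dp = [1, 2, 1, 1, 3, 2, 3, 2, 4, 2, 1].
The maximum is 4; one witness is 17, 13, 12, 7 at positions 1,6,7,9.

4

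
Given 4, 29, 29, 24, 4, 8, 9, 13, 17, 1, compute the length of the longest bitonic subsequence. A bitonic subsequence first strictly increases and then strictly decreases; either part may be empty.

6

One longest bitonic subsequence is 4, 8, 9, 13, 17, 1 (positions 1,6,7,8,9,10): it rises to 17 then falls. Length 6 is optimal.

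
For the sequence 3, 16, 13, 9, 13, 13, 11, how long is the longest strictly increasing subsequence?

3

One longest increasing subsequence is 3, 9, 13 (positions 1,4,5), of length 3; no longer one exists.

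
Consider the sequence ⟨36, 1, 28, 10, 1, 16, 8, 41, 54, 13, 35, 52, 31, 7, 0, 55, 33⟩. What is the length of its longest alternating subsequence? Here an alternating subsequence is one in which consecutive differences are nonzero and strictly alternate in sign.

12

Track the best alternating length ending on an up-step vs a down-step at each position: up/down = 1/1, 1/2, 3/2, 3/4, 1/4, 5/4, 5/6, 7/1, 7/1, 7/8, 9/8, 9/8, 9/10, 5/10, 1/10, 11/1, 11/12.
The maximum over both is 12; one such subsequence is 36, 1, 28, 10, 16, 8, 41, 13, 35, 31, 55, 33.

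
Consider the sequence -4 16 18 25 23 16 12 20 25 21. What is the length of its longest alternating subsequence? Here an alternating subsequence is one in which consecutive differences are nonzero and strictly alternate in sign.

5

Track the best alternating length ending on an up-step vs a down-step at each position: up/down = 1/1, 2/1, 2/1, 2/1, 2/3, 2/3, 2/3, 4/3, 4/1, 4/5.
The maximum over both is 5; one such subsequence is -4, 25, 23, 25, 21.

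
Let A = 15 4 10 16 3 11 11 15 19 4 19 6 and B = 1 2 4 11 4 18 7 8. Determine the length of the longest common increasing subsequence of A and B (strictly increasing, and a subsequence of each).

2

For each value that appears in both, track the longest common increasing run ending there.
The best achievable length is 2; one witness is 4, 11 (A-positions 2,6, B-positions 3,4).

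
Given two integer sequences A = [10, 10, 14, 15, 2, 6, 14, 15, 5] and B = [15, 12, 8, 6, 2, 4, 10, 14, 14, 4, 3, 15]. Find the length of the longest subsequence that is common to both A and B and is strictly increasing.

For each value that appears in both, track the longest common increasing run ending there.
The best achievable length is 3; one witness is 10, 14, 15 (A-positions 1,3,4, B-positions 7,8,12).

3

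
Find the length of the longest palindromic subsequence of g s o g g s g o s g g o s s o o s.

Using dp[i][j] = 2 + dp[i+1][j−1] if the ends match, else max(dp[i+1][j], dp[i][j−1]):
dp[1][17] = 11. A witness is soggsosggos at positions 2,3,4,5,6,8,9,10,11,16,17.

11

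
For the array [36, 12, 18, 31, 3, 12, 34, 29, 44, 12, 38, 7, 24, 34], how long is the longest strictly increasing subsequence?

Let dp[i] be the longest increasing subsequence ending at position i. Then dp = [1, 1, 2, 3, 1, 2, 4, 3, 5, 2, 5, 2, 3, 4].
The maximum is 5; one witness is 12, 18, 31, 34, 44 at positions 2,3,4,7,9.

5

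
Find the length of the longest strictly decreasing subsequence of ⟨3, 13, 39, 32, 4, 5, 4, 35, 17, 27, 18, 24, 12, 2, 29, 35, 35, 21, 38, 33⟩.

6

Let dp[i] be the longest decreasing subsequence ending at position i. Then dp = [1, 1, 1, 2, 3, 3, 4, 2, 3, 3, 4, 4, 5, 6, 3, 2, 2, 5, 2, 3].
The maximum is 6; one witness is 39, 32, 27, 18, 12, 2 at positions 3,4,10,11,13,14.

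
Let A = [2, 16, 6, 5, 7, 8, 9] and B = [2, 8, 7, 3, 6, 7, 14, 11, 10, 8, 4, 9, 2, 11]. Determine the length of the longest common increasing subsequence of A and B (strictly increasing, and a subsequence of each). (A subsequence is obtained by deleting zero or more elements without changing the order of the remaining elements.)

A longest common strictly increasing subsequence is 2, 6, 7, 8, 9 (length 5); it appears in order in both A and B, and no longer such subsequence exists.

5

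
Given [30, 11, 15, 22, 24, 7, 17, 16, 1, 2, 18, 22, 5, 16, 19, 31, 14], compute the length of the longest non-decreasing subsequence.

6

Scanning left to right, the best length ending at each element is: 30→1, 11→1, 15→2, 22→3, 24→4, 7→1, 17→3, 16→3, 1→1, 2→2, 18→4, 22→5, 5→3, 16→4, 19→5, 31→6, 14→4.
So the longest non-decreasing subsequence has length 6, e.g. 11, 15, 17, 18, 22, 31.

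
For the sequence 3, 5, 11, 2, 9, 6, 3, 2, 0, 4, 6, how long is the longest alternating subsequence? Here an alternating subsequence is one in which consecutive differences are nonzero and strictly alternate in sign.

6

Track the best alternating length ending on an up-step vs a down-step at each position: up/down = 1/1, 2/1, 2/1, 1/3, 4/3, 4/5, 4/5, 1/5, 1/5, 6/5, 6/5.
The maximum over both is 6; one such subsequence is 3, 5, 2, 9, 3, 4.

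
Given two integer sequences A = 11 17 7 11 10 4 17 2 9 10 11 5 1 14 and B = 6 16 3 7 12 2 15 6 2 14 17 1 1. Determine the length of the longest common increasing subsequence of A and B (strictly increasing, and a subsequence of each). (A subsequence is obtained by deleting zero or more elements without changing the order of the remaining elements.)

2

For each value that appears in both, track the longest common increasing run ending there.
The best achievable length is 2; one witness is 7, 14 (A-positions 3,14, B-positions 4,10).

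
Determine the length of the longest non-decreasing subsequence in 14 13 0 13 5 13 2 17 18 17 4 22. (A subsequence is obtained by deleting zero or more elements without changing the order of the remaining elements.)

Let dp[i] be the longest non-decreasing subsequence ending at position i. Then dp = [1, 1, 1, 2, 2, 3, 2, 4, 5, 5, 3, 6].
The maximum is 6; one witness is 13, 13, 13, 17, 18, 22 at positions 2,4,6,8,9,12.

6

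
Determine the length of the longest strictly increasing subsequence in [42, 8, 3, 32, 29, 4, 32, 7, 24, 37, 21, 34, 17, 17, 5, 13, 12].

Scanning left to right, the best length ending at each element is: 42→1, 8→1, 3→1, 32→2, 29→2, 4→2, 32→3, 7→3, 24→4, 37→5, 21→4, 34→5, 17→4, 17→4, 5→3, 13→4, 12→4.
So the longest increasing subsequence has length 5, e.g. 3, 4, 7, 24, 37.

5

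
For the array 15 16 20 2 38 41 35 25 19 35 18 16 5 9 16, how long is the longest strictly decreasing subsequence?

7

One longest decreasing subsequence is 38, 35, 25, 19, 18, 16, 5 (positions 5,7,8,9,11,12,13), of length 7; no longer one exists.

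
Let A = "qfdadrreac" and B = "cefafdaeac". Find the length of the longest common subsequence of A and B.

6

A longest common subsequence is fdaeac (length 6); the LCS DP confirms no longer common subsequence exists.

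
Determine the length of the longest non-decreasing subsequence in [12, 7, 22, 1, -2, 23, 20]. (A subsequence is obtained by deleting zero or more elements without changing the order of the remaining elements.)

3

Let dp[i] be the longest non-decreasing subsequence ending at position i. Then dp = [1, 1, 2, 1, 1, 3, 2].
The maximum is 3; one witness is 12, 22, 23 at positions 1,3,6.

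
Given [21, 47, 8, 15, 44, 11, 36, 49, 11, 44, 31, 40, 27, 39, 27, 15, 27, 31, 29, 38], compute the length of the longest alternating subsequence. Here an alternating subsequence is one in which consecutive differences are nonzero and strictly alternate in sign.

Track the best alternating length ending on an up-step vs a down-step at each position: up/down = 1/1, 2/1, 1/3, 4/3, 4/3, 4/5, 6/5, 6/1, 4/7, 8/7, 8/9, 10/9, 8/11, 12/11, 8/13, 8/13, 14/13, 14/13, 14/15, 16/13.
The maximum over both is 16; one such subsequence is 21, 47, 8, 15, 11, 36, 11, 44, 31, 40, 27, 39, 27, 31, 29, 38.

16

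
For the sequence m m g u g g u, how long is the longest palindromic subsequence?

4

One longest palindromic subsequence is uggu (positions 4,5,6,7); it reads the same forward and backward, and the interval DP gives dp[1][7] = 4.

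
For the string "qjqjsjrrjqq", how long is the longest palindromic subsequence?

One longest palindromic subsequence is qqjrrjqq (positions 1,3,4,7,8,9,10,11); it reads the same forward and backward, and the interval DP gives dp[1][11] = 8.

8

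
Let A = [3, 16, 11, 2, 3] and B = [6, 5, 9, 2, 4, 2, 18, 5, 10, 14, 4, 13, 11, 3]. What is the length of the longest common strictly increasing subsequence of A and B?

A longest common strictly increasing subsequence is 2, 3 (length 2); it appears in order in both A and B, and no longer such subsequence exists.

2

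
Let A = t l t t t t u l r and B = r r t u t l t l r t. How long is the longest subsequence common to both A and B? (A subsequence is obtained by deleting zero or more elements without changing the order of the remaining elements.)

5

Backtracking the LCS table gives one alignment: t (A1,B5) → l (A2,B6) → t (A6,B7) → l (A8,B8) → r (A9,B9).
So the longest common subsequence has length 5.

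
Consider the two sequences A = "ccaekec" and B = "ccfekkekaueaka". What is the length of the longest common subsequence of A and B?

A longest common subsequence is ccaek (length 5); the LCS DP confirms no longer common subsequence exists.

5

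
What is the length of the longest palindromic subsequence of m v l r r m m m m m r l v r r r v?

One longest palindromic subsequence is vrrmmmmmrrv (positions 2,4,5,6,7,8,9,10,15,16,17); it reads the same forward and backward, and the interval DP gives dp[1][17] = 11.

11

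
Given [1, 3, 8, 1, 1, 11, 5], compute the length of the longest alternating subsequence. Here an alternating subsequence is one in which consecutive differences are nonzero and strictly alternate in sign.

A longest alternating subsequence is 1, 3, 1, 11, 5 (positions 1,2,4,6,7); its 4 consecutive differences strictly alternate in sign, and length 5 is optimal.

5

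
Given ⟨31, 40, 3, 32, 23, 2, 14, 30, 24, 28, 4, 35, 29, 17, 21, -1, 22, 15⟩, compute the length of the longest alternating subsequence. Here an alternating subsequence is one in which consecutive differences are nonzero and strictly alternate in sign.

A longest alternating subsequence is 31, 40, 3, 32, 23, 30, 24, 28, 4, 35, 17, 21, -1, 22, 15 (positions 1,2,3,4,5,8,9,10,11,12,14,15,16,17,18); its 14 consecutive differences strictly alternate in sign, and length 15 is optimal.

15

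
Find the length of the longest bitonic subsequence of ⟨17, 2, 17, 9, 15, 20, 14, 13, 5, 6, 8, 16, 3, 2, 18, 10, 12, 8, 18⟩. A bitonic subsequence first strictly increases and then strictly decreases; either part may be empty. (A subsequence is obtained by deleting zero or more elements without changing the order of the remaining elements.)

9

One longest bitonic subsequence is 2, 9, 15, 20, 14, 13, 8, 3, 2 (positions 2,4,5,6,7,8,11,13,14): it rises to 20 then falls. Length 9 is optimal.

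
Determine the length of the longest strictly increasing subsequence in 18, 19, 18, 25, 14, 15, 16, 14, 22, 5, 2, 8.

Let dp[i] be the longest increasing subsequence ending at position i. Then dp = [1, 2, 1, 3, 1, 2, 3, 1, 4, 1, 1, 2].
The maximum is 4; one witness is 14, 15, 16, 22 at positions 5,6,7,9.

4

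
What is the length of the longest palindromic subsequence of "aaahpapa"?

One longest palindromic subsequence is apapa (positions 1,5,6,7,8); it reads the same forward and backward, and the interval DP gives dp[1][8] = 5.

5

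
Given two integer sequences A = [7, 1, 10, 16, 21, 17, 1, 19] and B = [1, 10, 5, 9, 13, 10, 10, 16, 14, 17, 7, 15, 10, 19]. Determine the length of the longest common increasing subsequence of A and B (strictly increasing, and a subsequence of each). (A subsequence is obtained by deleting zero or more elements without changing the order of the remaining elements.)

5

For each value that appears in both, track the longest common increasing run ending there.
The best achievable length is 5; one witness is 1, 10, 16, 17, 19 (A-positions 2,3,4,6,8, B-positions 1,2,8,10,14).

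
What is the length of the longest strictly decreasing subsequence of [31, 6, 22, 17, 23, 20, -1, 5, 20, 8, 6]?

Let dp[i] be the longest decreasing subsequence ending at position i. Then dp = [1, 2, 2, 3, 2, 3, 4, 4, 3, 4, 5].
The maximum is 5; one witness is 31, 22, 17, 8, 6 at positions 1,3,4,10,11.

5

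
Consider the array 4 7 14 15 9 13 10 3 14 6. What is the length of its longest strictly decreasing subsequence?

Let dp[i] be the longest decreasing subsequence ending at position i. Then dp = [1, 1, 1, 1, 2, 2, 3, 4, 2, 4].
The maximum is 4; one witness is 14, 13, 10, 3 at positions 3,6,7,8.

4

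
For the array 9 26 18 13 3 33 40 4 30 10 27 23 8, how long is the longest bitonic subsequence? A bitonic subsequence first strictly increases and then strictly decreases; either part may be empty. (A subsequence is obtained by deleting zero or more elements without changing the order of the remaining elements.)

8

Let inc[i] be the LIS ending at i and dec[i] the longest strictly decreasing subsequence starting at i. inc = [1, 2, 2, 2, 1, 3, 4, 2, 3, 3, 4, 4, 3], dec = [2, 5, 4, 3, 1, 5, 5, 1, 4, 2, 3, 2, 1].
max_i inc[i]+dec[i]−1 = 8, with one witness 9, 26, 33, 40, 30, 27, 23, 8.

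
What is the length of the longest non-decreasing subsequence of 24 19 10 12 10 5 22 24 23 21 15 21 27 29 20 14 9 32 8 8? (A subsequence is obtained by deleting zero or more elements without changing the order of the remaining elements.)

Let dp[i] be the longest non-decreasing subsequence ending at position i. Then dp = [1, 1, 1, 2, 2, 1, 3, 4, 4, 3, 3, 4, 5, 6, 4, 3, 2, 7, 2, 3].
The maximum is 7; one witness is 10, 12, 22, 24, 27, 29, 32 at positions 3,4,7,8,13,14,18.

7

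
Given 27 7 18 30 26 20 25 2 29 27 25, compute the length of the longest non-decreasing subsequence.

5

Let dp[i] be the longest non-decreasing subsequence ending at position i. Then dp = [1, 1, 2, 3, 3, 3, 4, 1, 5, 5, 5].
The maximum is 5; one witness is 7, 18, 20, 25, 29 at positions 2,3,6,7,9.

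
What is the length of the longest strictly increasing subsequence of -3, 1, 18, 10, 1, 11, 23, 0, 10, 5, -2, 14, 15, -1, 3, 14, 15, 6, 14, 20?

Scanning left to right, the best length ending at each element is: -3→1, 1→2, 18→3, 10→3, 1→2, 11→4, 23→5, 0→2, 10→3, 5→3, -2→2, 14→5, 15→6, -1→3, 3→4, 14→5, 15→6, 6→5, 14→6, 20→7.
So the longest increasing subsequence has length 7, e.g. -3, 1, 10, 11, 14, 15, 20.

7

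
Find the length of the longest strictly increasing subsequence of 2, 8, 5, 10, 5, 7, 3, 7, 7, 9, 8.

Let dp[i] be the longest increasing subsequence ending at position i. Then dp = [1, 2, 2, 3, 2, 3, 2, 3, 3, 4, 4].
The maximum is 4; one witness is 2, 5, 7, 9 at positions 1,3,6,10.

4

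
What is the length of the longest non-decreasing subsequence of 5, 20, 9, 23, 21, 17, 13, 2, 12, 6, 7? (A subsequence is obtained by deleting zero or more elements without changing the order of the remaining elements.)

Scanning left to right, the best length ending at each element is: 5→1, 20→2, 9→2, 23→3, 21→3, 17→3, 13→3, 2→1, 12→3, 6→2, 7→3.
So the longest non-decreasing subsequence has length 3, e.g. 5, 20, 23.

3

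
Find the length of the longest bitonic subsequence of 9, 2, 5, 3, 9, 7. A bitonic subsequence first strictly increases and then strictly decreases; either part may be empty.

Let inc[i] be the LIS ending at i and dec[i] the longest strictly decreasing subsequence starting at i. inc = [1, 1, 2, 2, 3, 3], dec = [3, 1, 2, 1, 2, 1].
max_i inc[i]+dec[i]−1 = 4, with one witness 2, 5, 9, 7.

4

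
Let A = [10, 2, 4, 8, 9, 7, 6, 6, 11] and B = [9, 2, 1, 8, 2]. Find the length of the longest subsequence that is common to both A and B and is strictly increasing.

2

A longest common strictly increasing subsequence is 2, 8 (length 2); it appears in order in both A and B, and no longer such subsequence exists.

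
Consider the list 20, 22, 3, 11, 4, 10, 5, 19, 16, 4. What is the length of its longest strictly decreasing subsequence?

5

Scanning left to right, the best length ending at each element is: 20→1, 22→1, 3→2, 11→2, 4→3, 10→3, 5→4, 19→2, 16→3, 4→5.
So the longest decreasing subsequence has length 5, e.g. 20, 11, 10, 5, 4.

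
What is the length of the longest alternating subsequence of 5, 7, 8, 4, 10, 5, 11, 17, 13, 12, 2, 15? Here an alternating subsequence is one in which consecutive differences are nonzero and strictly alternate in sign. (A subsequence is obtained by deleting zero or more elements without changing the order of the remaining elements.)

8

A longest alternating subsequence is 5, 7, 4, 10, 5, 17, 13, 15 (positions 1,2,4,5,6,8,9,12); its 7 consecutive differences strictly alternate in sign, and length 8 is optimal.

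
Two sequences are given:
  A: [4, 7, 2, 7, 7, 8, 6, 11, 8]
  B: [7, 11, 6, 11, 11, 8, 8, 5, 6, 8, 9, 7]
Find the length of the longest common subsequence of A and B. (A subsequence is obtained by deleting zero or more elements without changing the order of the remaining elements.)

4

Backtracking the LCS table gives one alignment: 7 (A2,B1) → 8 (A6,B7) → 6 (A7,B9) → 8 (A9,B10).
So the longest common subsequence has length 4.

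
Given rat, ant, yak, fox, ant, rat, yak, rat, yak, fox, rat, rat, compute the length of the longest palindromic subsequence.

7

Using dp[i][j] = 2 + dp[i+1][j−1] if the ends match, else max(dp[i+1][j], dp[i][j−1]):
dp[1][12] = 7. A witness is rat rat yak rat yak rat rat at positions 1,6,7,8,9,11,12.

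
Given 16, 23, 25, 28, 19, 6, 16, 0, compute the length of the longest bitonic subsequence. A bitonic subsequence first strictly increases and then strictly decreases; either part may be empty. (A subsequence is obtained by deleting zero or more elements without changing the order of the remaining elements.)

Let inc[i] be the LIS ending at i and dec[i] the longest strictly decreasing subsequence starting at i. inc = [1, 2, 3, 4, 2, 1, 2, 1], dec = [3, 4, 4, 4, 3, 2, 2, 1].
max_i inc[i]+dec[i]−1 = 7, with one witness 16, 23, 25, 28, 19, 16, 0.

7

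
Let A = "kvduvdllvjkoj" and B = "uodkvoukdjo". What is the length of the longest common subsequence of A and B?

A longest common subsequence is kvudjo (length 6); the LCS DP confirms no longer common subsequence exists.

6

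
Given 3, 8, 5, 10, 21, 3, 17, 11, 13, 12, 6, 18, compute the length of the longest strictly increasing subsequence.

6

Scanning left to right, the best length ending at each element is: 3→1, 8→2, 5→2, 10→3, 21→4, 3→1, 17→4, 11→4, 13→5, 12→5, 6→3, 18→6.
So the longest increasing subsequence has length 6, e.g. 3, 8, 10, 11, 13, 18.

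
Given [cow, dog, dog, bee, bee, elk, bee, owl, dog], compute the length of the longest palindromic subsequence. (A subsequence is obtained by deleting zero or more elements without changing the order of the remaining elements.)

5

One longest palindromic subsequence is dog bee elk bee dog (positions 2,5,6,7,9); it reads the same forward and backward, and the interval DP gives dp[1][9] = 5.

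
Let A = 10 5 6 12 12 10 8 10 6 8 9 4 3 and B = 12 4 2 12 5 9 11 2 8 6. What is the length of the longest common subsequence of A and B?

4

A longest common subsequence is 12, 12, 8, 6 (length 4); the LCS DP confirms no longer common subsequence exists.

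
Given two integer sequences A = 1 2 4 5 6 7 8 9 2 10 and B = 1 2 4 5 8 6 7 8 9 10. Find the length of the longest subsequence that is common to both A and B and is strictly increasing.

9

A longest common strictly increasing subsequence is 1, 2, 4, 5, 6, 7, 8, 9, 10 (length 9); it appears in order in both A and B, and no longer such subsequence exists.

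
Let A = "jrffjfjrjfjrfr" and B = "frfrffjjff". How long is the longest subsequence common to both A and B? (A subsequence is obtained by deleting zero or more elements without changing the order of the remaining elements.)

A longest common subsequence is rfffjjff (length 8); the LCS DP confirms no longer common subsequence exists.

8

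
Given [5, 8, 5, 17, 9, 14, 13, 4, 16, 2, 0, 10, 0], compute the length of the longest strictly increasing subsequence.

Scanning left to right, the best length ending at each element is: 5→1, 8→2, 5→1, 17→3, 9→3, 14→4, 13→4, 4→1, 16→5, 2→1, 0→1, 10→4, 0→1.
So the longest increasing subsequence has length 5, e.g. 5, 8, 9, 14, 16.

5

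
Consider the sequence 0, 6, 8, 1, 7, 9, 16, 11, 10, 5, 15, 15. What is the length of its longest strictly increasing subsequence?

6

Let dp[i] be the longest increasing subsequence ending at position i. Then dp = [1, 2, 3, 2, 3, 4, 5, 5, 5, 3, 6, 6].
The maximum is 6; one witness is 0, 6, 8, 9, 11, 15 at positions 1,2,3,6,8,11.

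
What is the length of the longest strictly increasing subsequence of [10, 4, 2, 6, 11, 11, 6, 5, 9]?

Scanning left to right, the best length ending at each element is: 10→1, 4→1, 2→1, 6→2, 11→3, 11→3, 6→2, 5→2, 9→3.
So the longest increasing subsequence has length 3, e.g. 4, 6, 11.

3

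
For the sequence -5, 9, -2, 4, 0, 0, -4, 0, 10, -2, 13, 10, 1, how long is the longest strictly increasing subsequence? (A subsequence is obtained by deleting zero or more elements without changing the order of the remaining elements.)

5

One longest increasing subsequence is -5, -2, 4, 10, 13 (positions 1,3,4,9,11), of length 5; no longer one exists.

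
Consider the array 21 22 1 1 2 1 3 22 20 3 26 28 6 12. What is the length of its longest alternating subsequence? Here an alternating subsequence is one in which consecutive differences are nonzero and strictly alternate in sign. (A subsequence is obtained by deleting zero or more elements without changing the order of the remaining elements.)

10

A longest alternating subsequence is 21, 22, 1, 2, 1, 22, 20, 26, 6, 12 (positions 1,2,3,5,6,8,9,11,13,14); its 9 consecutive differences strictly alternate in sign, and length 10 is optimal.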